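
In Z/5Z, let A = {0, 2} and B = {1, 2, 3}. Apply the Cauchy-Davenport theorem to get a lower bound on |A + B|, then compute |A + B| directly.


Cauchy-Davenport: |A + B| ≥ min(p, |A| + |B| - 1) for A, B nonempty in Z/pZ.
|A| = 2, |B| = 3, p = 5.
CD lower bound = min(5, 2 + 3 - 1) = min(5, 4) = 4.
Compute A + B mod 5 directly:
a = 0: 0+1=1, 0+2=2, 0+3=3
a = 2: 2+1=3, 2+2=4, 2+3=0
A + B = {0, 1, 2, 3, 4}, so |A + B| = 5.
Verify: 5 ≥ 4? Yes ✓.

CD lower bound = 4, actual |A + B| = 5.


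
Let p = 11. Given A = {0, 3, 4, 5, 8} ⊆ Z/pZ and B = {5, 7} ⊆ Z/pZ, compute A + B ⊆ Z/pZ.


Work in Z/11Z: reduce every sum a + b modulo 11.
Enumerate all 10 pairs:
a = 0: 0+5=5, 0+7=7
a = 3: 3+5=8, 3+7=10
a = 4: 4+5=9, 4+7=0
a = 5: 5+5=10, 5+7=1
a = 8: 8+5=2, 8+7=4
Distinct residues collected: {0, 1, 2, 4, 5, 7, 8, 9, 10}
|A + B| = 9 (out of 11 total residues).

A + B = {0, 1, 2, 4, 5, 7, 8, 9, 10}


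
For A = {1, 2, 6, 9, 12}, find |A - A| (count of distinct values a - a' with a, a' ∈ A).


A - A = {a - a' : a, a' ∈ A}; |A| = 5.
Bounds: 2|A|-1 ≤ |A - A| ≤ |A|² - |A| + 1, i.e. 9 ≤ |A - A| ≤ 21.
Note: 0 ∈ A - A always (from a - a). The set is symmetric: if d ∈ A - A then -d ∈ A - A.
Enumerate nonzero differences d = a - a' with a > a' (then include -d):
Positive differences: {1, 3, 4, 5, 6, 7, 8, 10, 11}
Full difference set: {0} ∪ (positive diffs) ∪ (negative diffs).
|A - A| = 1 + 2·9 = 19 (matches direct enumeration: 19).

|A - A| = 19


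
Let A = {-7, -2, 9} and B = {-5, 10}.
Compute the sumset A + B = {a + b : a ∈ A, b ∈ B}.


A + B = {a + b : a ∈ A, b ∈ B}.
Enumerate all |A|·|B| = 3·2 = 6 pairs (a, b) and collect distinct sums.
a = -7: -7+-5=-12, -7+10=3
a = -2: -2+-5=-7, -2+10=8
a = 9: 9+-5=4, 9+10=19
Collecting distinct sums: A + B = {-12, -7, 3, 4, 8, 19}
|A + B| = 6

A + B = {-12, -7, 3, 4, 8, 19}


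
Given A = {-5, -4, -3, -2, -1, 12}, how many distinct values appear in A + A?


A + A = {a + a' : a, a' ∈ A}; |A| = 6.
General bounds: 2|A| - 1 ≤ |A + A| ≤ |A|(|A|+1)/2, i.e. 11 ≤ |A + A| ≤ 21.
Lower bound 2|A|-1 is attained iff A is an arithmetic progression.
Enumerate sums a + a' for a ≤ a' (symmetric, so this suffices):
a = -5: -5+-5=-10, -5+-4=-9, -5+-3=-8, -5+-2=-7, -5+-1=-6, -5+12=7
a = -4: -4+-4=-8, -4+-3=-7, -4+-2=-6, -4+-1=-5, -4+12=8
a = -3: -3+-3=-6, -3+-2=-5, -3+-1=-4, -3+12=9
a = -2: -2+-2=-4, -2+-1=-3, -2+12=10
a = -1: -1+-1=-2, -1+12=11
a = 12: 12+12=24
Distinct sums: {-10, -9, -8, -7, -6, -5, -4, -3, -2, 7, 8, 9, 10, 11, 24}
|A + A| = 15

|A + A| = 15


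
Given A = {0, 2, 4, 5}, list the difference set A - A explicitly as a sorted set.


A - A = {a - a' : a, a' ∈ A}.
Compute a - a' for each ordered pair (a, a'):
a = 0: 0-0=0, 0-2=-2, 0-4=-4, 0-5=-5
a = 2: 2-0=2, 2-2=0, 2-4=-2, 2-5=-3
a = 4: 4-0=4, 4-2=2, 4-4=0, 4-5=-1
a = 5: 5-0=5, 5-2=3, 5-4=1, 5-5=0
Collecting distinct values (and noting 0 appears from a-a):
A - A = {-5, -4, -3, -2, -1, 0, 1, 2, 3, 4, 5}
|A - A| = 11

A - A = {-5, -4, -3, -2, -1, 0, 1, 2, 3, 4, 5}


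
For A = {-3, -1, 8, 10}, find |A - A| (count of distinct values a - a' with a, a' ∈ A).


A - A = {a - a' : a, a' ∈ A}; |A| = 4.
Bounds: 2|A|-1 ≤ |A - A| ≤ |A|² - |A| + 1, i.e. 7 ≤ |A - A| ≤ 13.
Note: 0 ∈ A - A always (from a - a). The set is symmetric: if d ∈ A - A then -d ∈ A - A.
Enumerate nonzero differences d = a - a' with a > a' (then include -d):
Positive differences: {2, 9, 11, 13}
Full difference set: {0} ∪ (positive diffs) ∪ (negative diffs).
|A - A| = 1 + 2·4 = 9 (matches direct enumeration: 9).

|A - A| = 9


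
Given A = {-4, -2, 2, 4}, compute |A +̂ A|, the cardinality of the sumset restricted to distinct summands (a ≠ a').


Restricted sumset: A +̂ A = {a + a' : a ∈ A, a' ∈ A, a ≠ a'}.
Equivalently, take A + A and drop any sum 2a that is achievable ONLY as a + a for a ∈ A (i.e. sums representable only with equal summands).
Enumerate pairs (a, a') with a < a' (symmetric, so each unordered pair gives one sum; this covers all a ≠ a'):
  -4 + -2 = -6
  -4 + 2 = -2
  -4 + 4 = 0
  -2 + 2 = 0
  -2 + 4 = 2
  2 + 4 = 6
Collected distinct sums: {-6, -2, 0, 2, 6}
|A +̂ A| = 5
(Reference bound: |A +̂ A| ≥ 2|A| - 3 for |A| ≥ 2, with |A| = 4 giving ≥ 5.)

|A +̂ A| = 5


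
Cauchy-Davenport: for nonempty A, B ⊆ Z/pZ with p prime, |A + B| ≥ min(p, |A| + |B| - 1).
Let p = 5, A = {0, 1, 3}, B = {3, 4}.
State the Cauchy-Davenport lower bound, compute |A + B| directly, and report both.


Cauchy-Davenport: |A + B| ≥ min(p, |A| + |B| - 1) for A, B nonempty in Z/pZ.
|A| = 3, |B| = 2, p = 5.
CD lower bound = min(5, 3 + 2 - 1) = min(5, 4) = 4.
Compute A + B mod 5 directly:
a = 0: 0+3=3, 0+4=4
a = 1: 1+3=4, 1+4=0
a = 3: 3+3=1, 3+4=2
A + B = {0, 1, 2, 3, 4}, so |A + B| = 5.
Verify: 5 ≥ 4? Yes ✓.

CD lower bound = 4, actual |A + B| = 5.


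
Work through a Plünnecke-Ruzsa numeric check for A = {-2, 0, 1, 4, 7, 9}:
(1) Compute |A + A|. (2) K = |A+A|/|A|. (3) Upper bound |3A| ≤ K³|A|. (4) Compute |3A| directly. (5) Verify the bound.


|A| = 6.
Step 1: Compute A + A by enumerating all 36 pairs.
A + A = {-4, -2, -1, 0, 1, 2, 4, 5, 7, 8, 9, 10, 11, 13, 14, 16, 18}, so |A + A| = 17.
Step 2: Doubling constant K = |A + A|/|A| = 17/6 = 17/6 ≈ 2.8333.
Step 3: Plünnecke-Ruzsa gives |3A| ≤ K³·|A| = (2.8333)³ · 6 ≈ 136.4722.
Step 4: Compute 3A = A + A + A directly by enumerating all triples (a,b,c) ∈ A³; |3A| = 31.
Step 5: Check 31 ≤ 136.4722? Yes ✓.

K = 17/6, Plünnecke-Ruzsa bound K³|A| ≈ 136.4722, |3A| = 31, inequality holds.


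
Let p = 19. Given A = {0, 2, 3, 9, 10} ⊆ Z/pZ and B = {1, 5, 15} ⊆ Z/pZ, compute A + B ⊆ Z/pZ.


Work in Z/19Z: reduce every sum a + b modulo 19.
Enumerate all 15 pairs:
a = 0: 0+1=1, 0+5=5, 0+15=15
a = 2: 2+1=3, 2+5=7, 2+15=17
a = 3: 3+1=4, 3+5=8, 3+15=18
a = 9: 9+1=10, 9+5=14, 9+15=5
a = 10: 10+1=11, 10+5=15, 10+15=6
Distinct residues collected: {1, 3, 4, 5, 6, 7, 8, 10, 11, 14, 15, 17, 18}
|A + B| = 13 (out of 19 total residues).

A + B = {1, 3, 4, 5, 6, 7, 8, 10, 11, 14, 15, 17, 18}


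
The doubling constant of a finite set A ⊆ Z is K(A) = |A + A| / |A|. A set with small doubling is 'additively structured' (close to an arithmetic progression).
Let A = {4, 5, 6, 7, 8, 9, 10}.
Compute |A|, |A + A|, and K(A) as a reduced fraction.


|A| = 7.
Compute A + A by enumerating all 49 pairs.
A + A = {8, 9, 10, 11, 12, 13, 14, 15, 16, 17, 18, 19, 20}, so |A + A| = 13.
K = |A + A| / |A| = 13/7 (already in lowest terms) ≈ 1.8571.
Reference: AP of size 7 gives K = 13/7 ≈ 1.8571; a fully generic set of size 7 gives K ≈ 4.0000.

|A| = 7, |A + A| = 13, K = 13/7.


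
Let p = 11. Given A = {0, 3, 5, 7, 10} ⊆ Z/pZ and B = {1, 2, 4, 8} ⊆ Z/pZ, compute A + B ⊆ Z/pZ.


Work in Z/11Z: reduce every sum a + b modulo 11.
Enumerate all 20 pairs:
a = 0: 0+1=1, 0+2=2, 0+4=4, 0+8=8
a = 3: 3+1=4, 3+2=5, 3+4=7, 3+8=0
a = 5: 5+1=6, 5+2=7, 5+4=9, 5+8=2
a = 7: 7+1=8, 7+2=9, 7+4=0, 7+8=4
a = 10: 10+1=0, 10+2=1, 10+4=3, 10+8=7
Distinct residues collected: {0, 1, 2, 3, 4, 5, 6, 7, 8, 9}
|A + B| = 10 (out of 11 total residues).

A + B = {0, 1, 2, 3, 4, 5, 6, 7, 8, 9}


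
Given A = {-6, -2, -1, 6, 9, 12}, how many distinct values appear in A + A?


A + A = {a + a' : a, a' ∈ A}; |A| = 6.
General bounds: 2|A| - 1 ≤ |A + A| ≤ |A|(|A|+1)/2, i.e. 11 ≤ |A + A| ≤ 21.
Lower bound 2|A|-1 is attained iff A is an arithmetic progression.
Enumerate sums a + a' for a ≤ a' (symmetric, so this suffices):
a = -6: -6+-6=-12, -6+-2=-8, -6+-1=-7, -6+6=0, -6+9=3, -6+12=6
a = -2: -2+-2=-4, -2+-1=-3, -2+6=4, -2+9=7, -2+12=10
a = -1: -1+-1=-2, -1+6=5, -1+9=8, -1+12=11
a = 6: 6+6=12, 6+9=15, 6+12=18
a = 9: 9+9=18, 9+12=21
a = 12: 12+12=24
Distinct sums: {-12, -8, -7, -4, -3, -2, 0, 3, 4, 5, 6, 7, 8, 10, 11, 12, 15, 18, 21, 24}
|A + A| = 20

|A + A| = 20


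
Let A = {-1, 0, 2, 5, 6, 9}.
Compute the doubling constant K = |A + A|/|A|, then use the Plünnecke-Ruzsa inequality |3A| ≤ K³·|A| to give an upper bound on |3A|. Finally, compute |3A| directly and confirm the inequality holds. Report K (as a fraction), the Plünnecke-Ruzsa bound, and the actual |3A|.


|A| = 6.
Step 1: Compute A + A by enumerating all 36 pairs.
A + A = {-2, -1, 0, 1, 2, 4, 5, 6, 7, 8, 9, 10, 11, 12, 14, 15, 18}, so |A + A| = 17.
Step 2: Doubling constant K = |A + A|/|A| = 17/6 = 17/6 ≈ 2.8333.
Step 3: Plünnecke-Ruzsa gives |3A| ≤ K³·|A| = (2.8333)³ · 6 ≈ 136.4722.
Step 4: Compute 3A = A + A + A directly by enumerating all triples (a,b,c) ∈ A³; |3A| = 28.
Step 5: Check 28 ≤ 136.4722? Yes ✓.

K = 17/6, Plünnecke-Ruzsa bound K³|A| ≈ 136.4722, |3A| = 28, inequality holds.


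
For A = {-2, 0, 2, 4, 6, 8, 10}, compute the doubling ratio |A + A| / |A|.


|A| = 7.
Compute A + A by enumerating all 49 pairs.
A + A = {-4, -2, 0, 2, 4, 6, 8, 10, 12, 14, 16, 18, 20}, so |A + A| = 13.
K = |A + A| / |A| = 13/7 (already in lowest terms) ≈ 1.8571.
Reference: AP of size 7 gives K = 13/7 ≈ 1.8571; a fully generic set of size 7 gives K ≈ 4.0000.

|A| = 7, |A + A| = 13, K = 13/7.


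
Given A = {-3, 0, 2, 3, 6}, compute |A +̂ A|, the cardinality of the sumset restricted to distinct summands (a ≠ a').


Restricted sumset: A +̂ A = {a + a' : a ∈ A, a' ∈ A, a ≠ a'}.
Equivalently, take A + A and drop any sum 2a that is achievable ONLY as a + a for a ∈ A (i.e. sums representable only with equal summands).
Enumerate pairs (a, a') with a < a' (symmetric, so each unordered pair gives one sum; this covers all a ≠ a'):
  -3 + 0 = -3
  -3 + 2 = -1
  -3 + 3 = 0
  -3 + 6 = 3
  0 + 2 = 2
  0 + 3 = 3
  0 + 6 = 6
  2 + 3 = 5
  2 + 6 = 8
  3 + 6 = 9
Collected distinct sums: {-3, -1, 0, 2, 3, 5, 6, 8, 9}
|A +̂ A| = 9
(Reference bound: |A +̂ A| ≥ 2|A| - 3 for |A| ≥ 2, with |A| = 5 giving ≥ 7.)

|A +̂ A| = 9


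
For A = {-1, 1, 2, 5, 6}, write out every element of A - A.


A - A = {a - a' : a, a' ∈ A}.
Compute a - a' for each ordered pair (a, a'):
a = -1: -1--1=0, -1-1=-2, -1-2=-3, -1-5=-6, -1-6=-7
a = 1: 1--1=2, 1-1=0, 1-2=-1, 1-5=-4, 1-6=-5
a = 2: 2--1=3, 2-1=1, 2-2=0, 2-5=-3, 2-6=-4
a = 5: 5--1=6, 5-1=4, 5-2=3, 5-5=0, 5-6=-1
a = 6: 6--1=7, 6-1=5, 6-2=4, 6-5=1, 6-6=0
Collecting distinct values (and noting 0 appears from a-a):
A - A = {-7, -6, -5, -4, -3, -2, -1, 0, 1, 2, 3, 4, 5, 6, 7}
|A - A| = 15

A - A = {-7, -6, -5, -4, -3, -2, -1, 0, 1, 2, 3, 4, 5, 6, 7}


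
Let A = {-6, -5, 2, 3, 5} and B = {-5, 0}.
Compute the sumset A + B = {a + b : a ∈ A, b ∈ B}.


A + B = {a + b : a ∈ A, b ∈ B}.
Enumerate all |A|·|B| = 5·2 = 10 pairs (a, b) and collect distinct sums.
a = -6: -6+-5=-11, -6+0=-6
a = -5: -5+-5=-10, -5+0=-5
a = 2: 2+-5=-3, 2+0=2
a = 3: 3+-5=-2, 3+0=3
a = 5: 5+-5=0, 5+0=5
Collecting distinct sums: A + B = {-11, -10, -6, -5, -3, -2, 0, 2, 3, 5}
|A + B| = 10

A + B = {-11, -10, -6, -5, -3, -2, 0, 2, 3, 5}


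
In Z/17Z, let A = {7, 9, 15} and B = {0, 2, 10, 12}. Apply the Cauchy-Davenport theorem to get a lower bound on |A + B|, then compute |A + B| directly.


Cauchy-Davenport: |A + B| ≥ min(p, |A| + |B| - 1) for A, B nonempty in Z/pZ.
|A| = 3, |B| = 4, p = 17.
CD lower bound = min(17, 3 + 4 - 1) = min(17, 6) = 6.
Compute A + B mod 17 directly:
a = 7: 7+0=7, 7+2=9, 7+10=0, 7+12=2
a = 9: 9+0=9, 9+2=11, 9+10=2, 9+12=4
a = 15: 15+0=15, 15+2=0, 15+10=8, 15+12=10
A + B = {0, 2, 4, 7, 8, 9, 10, 11, 15}, so |A + B| = 9.
Verify: 9 ≥ 6? Yes ✓.

CD lower bound = 6, actual |A + B| = 9.


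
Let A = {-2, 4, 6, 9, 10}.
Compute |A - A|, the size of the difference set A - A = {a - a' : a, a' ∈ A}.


A - A = {a - a' : a, a' ∈ A}; |A| = 5.
Bounds: 2|A|-1 ≤ |A - A| ≤ |A|² - |A| + 1, i.e. 9 ≤ |A - A| ≤ 21.
Note: 0 ∈ A - A always (from a - a). The set is symmetric: if d ∈ A - A then -d ∈ A - A.
Enumerate nonzero differences d = a - a' with a > a' (then include -d):
Positive differences: {1, 2, 3, 4, 5, 6, 8, 11, 12}
Full difference set: {0} ∪ (positive diffs) ∪ (negative diffs).
|A - A| = 1 + 2·9 = 19 (matches direct enumeration: 19).

|A - A| = 19


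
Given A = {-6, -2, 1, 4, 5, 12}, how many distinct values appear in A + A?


A + A = {a + a' : a, a' ∈ A}; |A| = 6.
General bounds: 2|A| - 1 ≤ |A + A| ≤ |A|(|A|+1)/2, i.e. 11 ≤ |A + A| ≤ 21.
Lower bound 2|A|-1 is attained iff A is an arithmetic progression.
Enumerate sums a + a' for a ≤ a' (symmetric, so this suffices):
a = -6: -6+-6=-12, -6+-2=-8, -6+1=-5, -6+4=-2, -6+5=-1, -6+12=6
a = -2: -2+-2=-4, -2+1=-1, -2+4=2, -2+5=3, -2+12=10
a = 1: 1+1=2, 1+4=5, 1+5=6, 1+12=13
a = 4: 4+4=8, 4+5=9, 4+12=16
a = 5: 5+5=10, 5+12=17
a = 12: 12+12=24
Distinct sums: {-12, -8, -5, -4, -2, -1, 2, 3, 5, 6, 8, 9, 10, 13, 16, 17, 24}
|A + A| = 17

|A + A| = 17


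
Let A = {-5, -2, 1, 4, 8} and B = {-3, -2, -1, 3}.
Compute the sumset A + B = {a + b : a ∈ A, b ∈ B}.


A + B = {a + b : a ∈ A, b ∈ B}.
Enumerate all |A|·|B| = 5·4 = 20 pairs (a, b) and collect distinct sums.
a = -5: -5+-3=-8, -5+-2=-7, -5+-1=-6, -5+3=-2
a = -2: -2+-3=-5, -2+-2=-4, -2+-1=-3, -2+3=1
a = 1: 1+-3=-2, 1+-2=-1, 1+-1=0, 1+3=4
a = 4: 4+-3=1, 4+-2=2, 4+-1=3, 4+3=7
a = 8: 8+-3=5, 8+-2=6, 8+-1=7, 8+3=11
Collecting distinct sums: A + B = {-8, -7, -6, -5, -4, -3, -2, -1, 0, 1, 2, 3, 4, 5, 6, 7, 11}
|A + B| = 17

A + B = {-8, -7, -6, -5, -4, -3, -2, -1, 0, 1, 2, 3, 4, 5, 6, 7, 11}


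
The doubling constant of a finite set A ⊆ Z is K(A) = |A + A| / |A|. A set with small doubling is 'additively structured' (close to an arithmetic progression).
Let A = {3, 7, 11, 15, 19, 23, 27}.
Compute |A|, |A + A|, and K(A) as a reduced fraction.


|A| = 7.
Compute A + A by enumerating all 49 pairs.
A + A = {6, 10, 14, 18, 22, 26, 30, 34, 38, 42, 46, 50, 54}, so |A + A| = 13.
K = |A + A| / |A| = 13/7 (already in lowest terms) ≈ 1.8571.
Reference: AP of size 7 gives K = 13/7 ≈ 1.8571; a fully generic set of size 7 gives K ≈ 4.0000.

|A| = 7, |A + A| = 13, K = 13/7.


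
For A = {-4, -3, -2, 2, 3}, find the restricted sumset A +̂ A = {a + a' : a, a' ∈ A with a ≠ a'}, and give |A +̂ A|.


Restricted sumset: A +̂ A = {a + a' : a ∈ A, a' ∈ A, a ≠ a'}.
Equivalently, take A + A and drop any sum 2a that is achievable ONLY as a + a for a ∈ A (i.e. sums representable only with equal summands).
Enumerate pairs (a, a') with a < a' (symmetric, so each unordered pair gives one sum; this covers all a ≠ a'):
  -4 + -3 = -7
  -4 + -2 = -6
  -4 + 2 = -2
  -4 + 3 = -1
  -3 + -2 = -5
  -3 + 2 = -1
  -3 + 3 = 0
  -2 + 2 = 0
  -2 + 3 = 1
  2 + 3 = 5
Collected distinct sums: {-7, -6, -5, -2, -1, 0, 1, 5}
|A +̂ A| = 8
(Reference bound: |A +̂ A| ≥ 2|A| - 3 for |A| ≥ 2, with |A| = 5 giving ≥ 7.)

|A +̂ A| = 8


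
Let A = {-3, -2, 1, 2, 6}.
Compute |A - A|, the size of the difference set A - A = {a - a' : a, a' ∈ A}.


A - A = {a - a' : a, a' ∈ A}; |A| = 5.
Bounds: 2|A|-1 ≤ |A - A| ≤ |A|² - |A| + 1, i.e. 9 ≤ |A - A| ≤ 21.
Note: 0 ∈ A - A always (from a - a). The set is symmetric: if d ∈ A - A then -d ∈ A - A.
Enumerate nonzero differences d = a - a' with a > a' (then include -d):
Positive differences: {1, 3, 4, 5, 8, 9}
Full difference set: {0} ∪ (positive diffs) ∪ (negative diffs).
|A - A| = 1 + 2·6 = 13 (matches direct enumeration: 13).

|A - A| = 13


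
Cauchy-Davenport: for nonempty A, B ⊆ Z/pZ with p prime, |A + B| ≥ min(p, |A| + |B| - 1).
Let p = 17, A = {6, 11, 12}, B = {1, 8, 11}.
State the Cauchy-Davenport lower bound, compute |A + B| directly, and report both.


Cauchy-Davenport: |A + B| ≥ min(p, |A| + |B| - 1) for A, B nonempty in Z/pZ.
|A| = 3, |B| = 3, p = 17.
CD lower bound = min(17, 3 + 3 - 1) = min(17, 5) = 5.
Compute A + B mod 17 directly:
a = 6: 6+1=7, 6+8=14, 6+11=0
a = 11: 11+1=12, 11+8=2, 11+11=5
a = 12: 12+1=13, 12+8=3, 12+11=6
A + B = {0, 2, 3, 5, 6, 7, 12, 13, 14}, so |A + B| = 9.
Verify: 9 ≥ 5? Yes ✓.

CD lower bound = 5, actual |A + B| = 9.


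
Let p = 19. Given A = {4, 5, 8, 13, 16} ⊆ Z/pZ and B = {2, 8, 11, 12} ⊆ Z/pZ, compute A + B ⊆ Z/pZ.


Work in Z/19Z: reduce every sum a + b modulo 19.
Enumerate all 20 pairs:
a = 4: 4+2=6, 4+8=12, 4+11=15, 4+12=16
a = 5: 5+2=7, 5+8=13, 5+11=16, 5+12=17
a = 8: 8+2=10, 8+8=16, 8+11=0, 8+12=1
a = 13: 13+2=15, 13+8=2, 13+11=5, 13+12=6
a = 16: 16+2=18, 16+8=5, 16+11=8, 16+12=9
Distinct residues collected: {0, 1, 2, 5, 6, 7, 8, 9, 10, 12, 13, 15, 16, 17, 18}
|A + B| = 15 (out of 19 total residues).

A + B = {0, 1, 2, 5, 6, 7, 8, 9, 10, 12, 13, 15, 16, 17, 18}


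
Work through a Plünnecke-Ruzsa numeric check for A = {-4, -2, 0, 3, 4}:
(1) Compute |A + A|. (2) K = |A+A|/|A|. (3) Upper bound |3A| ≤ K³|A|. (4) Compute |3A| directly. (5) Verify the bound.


|A| = 5.
Step 1: Compute A + A by enumerating all 25 pairs.
A + A = {-8, -6, -4, -2, -1, 0, 1, 2, 3, 4, 6, 7, 8}, so |A + A| = 13.
Step 2: Doubling constant K = |A + A|/|A| = 13/5 = 13/5 ≈ 2.6000.
Step 3: Plünnecke-Ruzsa gives |3A| ≤ K³·|A| = (2.6000)³ · 5 ≈ 87.8800.
Step 4: Compute 3A = A + A + A directly by enumerating all triples (a,b,c) ∈ A³; |3A| = 22.
Step 5: Check 22 ≤ 87.8800? Yes ✓.

K = 13/5, Plünnecke-Ruzsa bound K³|A| ≈ 87.8800, |3A| = 22, inequality holds.


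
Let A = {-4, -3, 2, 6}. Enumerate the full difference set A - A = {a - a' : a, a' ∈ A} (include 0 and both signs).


A - A = {a - a' : a, a' ∈ A}.
Compute a - a' for each ordered pair (a, a'):
a = -4: -4--4=0, -4--3=-1, -4-2=-6, -4-6=-10
a = -3: -3--4=1, -3--3=0, -3-2=-5, -3-6=-9
a = 2: 2--4=6, 2--3=5, 2-2=0, 2-6=-4
a = 6: 6--4=10, 6--3=9, 6-2=4, 6-6=0
Collecting distinct values (and noting 0 appears from a-a):
A - A = {-10, -9, -6, -5, -4, -1, 0, 1, 4, 5, 6, 9, 10}
|A - A| = 13

A - A = {-10, -9, -6, -5, -4, -1, 0, 1, 4, 5, 6, 9, 10}


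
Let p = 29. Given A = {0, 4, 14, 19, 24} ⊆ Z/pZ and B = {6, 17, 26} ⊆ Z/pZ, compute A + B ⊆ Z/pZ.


Work in Z/29Z: reduce every sum a + b modulo 29.
Enumerate all 15 pairs:
a = 0: 0+6=6, 0+17=17, 0+26=26
a = 4: 4+6=10, 4+17=21, 4+26=1
a = 14: 14+6=20, 14+17=2, 14+26=11
a = 19: 19+6=25, 19+17=7, 19+26=16
a = 24: 24+6=1, 24+17=12, 24+26=21
Distinct residues collected: {1, 2, 6, 7, 10, 11, 12, 16, 17, 20, 21, 25, 26}
|A + B| = 13 (out of 29 total residues).

A + B = {1, 2, 6, 7, 10, 11, 12, 16, 17, 20, 21, 25, 26}


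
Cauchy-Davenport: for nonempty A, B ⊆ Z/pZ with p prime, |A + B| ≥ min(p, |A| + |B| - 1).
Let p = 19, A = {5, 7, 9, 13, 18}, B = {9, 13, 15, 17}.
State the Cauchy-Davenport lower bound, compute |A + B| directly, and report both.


Cauchy-Davenport: |A + B| ≥ min(p, |A| + |B| - 1) for A, B nonempty in Z/pZ.
|A| = 5, |B| = 4, p = 19.
CD lower bound = min(19, 5 + 4 - 1) = min(19, 8) = 8.
Compute A + B mod 19 directly:
a = 5: 5+9=14, 5+13=18, 5+15=1, 5+17=3
a = 7: 7+9=16, 7+13=1, 7+15=3, 7+17=5
a = 9: 9+9=18, 9+13=3, 9+15=5, 9+17=7
a = 13: 13+9=3, 13+13=7, 13+15=9, 13+17=11
a = 18: 18+9=8, 18+13=12, 18+15=14, 18+17=16
A + B = {1, 3, 5, 7, 8, 9, 11, 12, 14, 16, 18}, so |A + B| = 11.
Verify: 11 ≥ 8? Yes ✓.

CD lower bound = 8, actual |A + B| = 11.


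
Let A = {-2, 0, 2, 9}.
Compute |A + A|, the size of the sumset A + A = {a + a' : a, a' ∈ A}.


A + A = {a + a' : a, a' ∈ A}; |A| = 4.
General bounds: 2|A| - 1 ≤ |A + A| ≤ |A|(|A|+1)/2, i.e. 7 ≤ |A + A| ≤ 10.
Lower bound 2|A|-1 is attained iff A is an arithmetic progression.
Enumerate sums a + a' for a ≤ a' (symmetric, so this suffices):
a = -2: -2+-2=-4, -2+0=-2, -2+2=0, -2+9=7
a = 0: 0+0=0, 0+2=2, 0+9=9
a = 2: 2+2=4, 2+9=11
a = 9: 9+9=18
Distinct sums: {-4, -2, 0, 2, 4, 7, 9, 11, 18}
|A + A| = 9

|A + A| = 9


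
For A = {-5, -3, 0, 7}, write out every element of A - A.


A - A = {a - a' : a, a' ∈ A}.
Compute a - a' for each ordered pair (a, a'):
a = -5: -5--5=0, -5--3=-2, -5-0=-5, -5-7=-12
a = -3: -3--5=2, -3--3=0, -3-0=-3, -3-7=-10
a = 0: 0--5=5, 0--3=3, 0-0=0, 0-7=-7
a = 7: 7--5=12, 7--3=10, 7-0=7, 7-7=0
Collecting distinct values (and noting 0 appears from a-a):
A - A = {-12, -10, -7, -5, -3, -2, 0, 2, 3, 5, 7, 10, 12}
|A - A| = 13

A - A = {-12, -10, -7, -5, -3, -2, 0, 2, 3, 5, 7, 10, 12}


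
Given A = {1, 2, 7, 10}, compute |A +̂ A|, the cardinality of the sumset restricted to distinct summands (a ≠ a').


Restricted sumset: A +̂ A = {a + a' : a ∈ A, a' ∈ A, a ≠ a'}.
Equivalently, take A + A and drop any sum 2a that is achievable ONLY as a + a for a ∈ A (i.e. sums representable only with equal summands).
Enumerate pairs (a, a') with a < a' (symmetric, so each unordered pair gives one sum; this covers all a ≠ a'):
  1 + 2 = 3
  1 + 7 = 8
  1 + 10 = 11
  2 + 7 = 9
  2 + 10 = 12
  7 + 10 = 17
Collected distinct sums: {3, 8, 9, 11, 12, 17}
|A +̂ A| = 6
(Reference bound: |A +̂ A| ≥ 2|A| - 3 for |A| ≥ 2, with |A| = 4 giving ≥ 5.)

|A +̂ A| = 6


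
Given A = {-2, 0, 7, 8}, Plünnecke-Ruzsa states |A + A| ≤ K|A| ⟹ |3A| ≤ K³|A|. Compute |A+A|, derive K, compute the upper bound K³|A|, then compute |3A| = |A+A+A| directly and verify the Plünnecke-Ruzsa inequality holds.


|A| = 4.
Step 1: Compute A + A by enumerating all 16 pairs.
A + A = {-4, -2, 0, 5, 6, 7, 8, 14, 15, 16}, so |A + A| = 10.
Step 2: Doubling constant K = |A + A|/|A| = 10/4 = 10/4 ≈ 2.5000.
Step 3: Plünnecke-Ruzsa gives |3A| ≤ K³·|A| = (2.5000)³ · 4 ≈ 62.5000.
Step 4: Compute 3A = A + A + A directly by enumerating all triples (a,b,c) ∈ A³; |3A| = 19.
Step 5: Check 19 ≤ 62.5000? Yes ✓.

K = 10/4, Plünnecke-Ruzsa bound K³|A| ≈ 62.5000, |3A| = 19, inequality holds.


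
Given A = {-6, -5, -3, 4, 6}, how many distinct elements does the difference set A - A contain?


A - A = {a - a' : a, a' ∈ A}; |A| = 5.
Bounds: 2|A|-1 ≤ |A - A| ≤ |A|² - |A| + 1, i.e. 9 ≤ |A - A| ≤ 21.
Note: 0 ∈ A - A always (from a - a). The set is symmetric: if d ∈ A - A then -d ∈ A - A.
Enumerate nonzero differences d = a - a' with a > a' (then include -d):
Positive differences: {1, 2, 3, 7, 9, 10, 11, 12}
Full difference set: {0} ∪ (positive diffs) ∪ (negative diffs).
|A - A| = 1 + 2·8 = 17 (matches direct enumeration: 17).

|A - A| = 17


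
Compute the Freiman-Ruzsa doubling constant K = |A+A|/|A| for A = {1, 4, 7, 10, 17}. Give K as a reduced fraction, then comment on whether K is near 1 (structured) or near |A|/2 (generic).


|A| = 5.
Compute A + A by enumerating all 25 pairs.
A + A = {2, 5, 8, 11, 14, 17, 18, 20, 21, 24, 27, 34}, so |A + A| = 12.
K = |A + A| / |A| = 12/5 (already in lowest terms) ≈ 2.4000.
Reference: AP of size 5 gives K = 9/5 ≈ 1.8000; a fully generic set of size 5 gives K ≈ 3.0000.

|A| = 5, |A + A| = 12, K = 12/5.


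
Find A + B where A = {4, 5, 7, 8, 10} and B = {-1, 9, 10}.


A + B = {a + b : a ∈ A, b ∈ B}.
Enumerate all |A|·|B| = 5·3 = 15 pairs (a, b) and collect distinct sums.
a = 4: 4+-1=3, 4+9=13, 4+10=14
a = 5: 5+-1=4, 5+9=14, 5+10=15
a = 7: 7+-1=6, 7+9=16, 7+10=17
a = 8: 8+-1=7, 8+9=17, 8+10=18
a = 10: 10+-1=9, 10+9=19, 10+10=20
Collecting distinct sums: A + B = {3, 4, 6, 7, 9, 13, 14, 15, 16, 17, 18, 19, 20}
|A + B| = 13

A + B = {3, 4, 6, 7, 9, 13, 14, 15, 16, 17, 18, 19, 20}


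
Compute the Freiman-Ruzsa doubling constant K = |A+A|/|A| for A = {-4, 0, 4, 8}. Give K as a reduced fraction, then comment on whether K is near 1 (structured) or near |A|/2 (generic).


|A| = 4.
Compute A + A by enumerating all 16 pairs.
A + A = {-8, -4, 0, 4, 8, 12, 16}, so |A + A| = 7.
K = |A + A| / |A| = 7/4 (already in lowest terms) ≈ 1.7500.
Reference: AP of size 4 gives K = 7/4 ≈ 1.7500; a fully generic set of size 4 gives K ≈ 2.5000.

|A| = 4, |A + A| = 7, K = 7/4.


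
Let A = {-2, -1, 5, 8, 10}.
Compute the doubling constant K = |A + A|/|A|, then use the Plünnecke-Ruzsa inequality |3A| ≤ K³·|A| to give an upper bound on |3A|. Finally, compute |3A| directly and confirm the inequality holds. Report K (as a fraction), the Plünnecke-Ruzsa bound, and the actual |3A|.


|A| = 5.
Step 1: Compute A + A by enumerating all 25 pairs.
A + A = {-4, -3, -2, 3, 4, 6, 7, 8, 9, 10, 13, 15, 16, 18, 20}, so |A + A| = 15.
Step 2: Doubling constant K = |A + A|/|A| = 15/5 = 15/5 ≈ 3.0000.
Step 3: Plünnecke-Ruzsa gives |3A| ≤ K³·|A| = (3.0000)³ · 5 ≈ 135.0000.
Step 4: Compute 3A = A + A + A directly by enumerating all triples (a,b,c) ∈ A³; |3A| = 30.
Step 5: Check 30 ≤ 135.0000? Yes ✓.

K = 15/5, Plünnecke-Ruzsa bound K³|A| ≈ 135.0000, |3A| = 30, inequality holds.


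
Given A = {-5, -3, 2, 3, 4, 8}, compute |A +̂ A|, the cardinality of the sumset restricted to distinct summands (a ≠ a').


Restricted sumset: A +̂ A = {a + a' : a ∈ A, a' ∈ A, a ≠ a'}.
Equivalently, take A + A and drop any sum 2a that is achievable ONLY as a + a for a ∈ A (i.e. sums representable only with equal summands).
Enumerate pairs (a, a') with a < a' (symmetric, so each unordered pair gives one sum; this covers all a ≠ a'):
  -5 + -3 = -8
  -5 + 2 = -3
  -5 + 3 = -2
  -5 + 4 = -1
  -5 + 8 = 3
  -3 + 2 = -1
  -3 + 3 = 0
  -3 + 4 = 1
  -3 + 8 = 5
  2 + 3 = 5
  2 + 4 = 6
  2 + 8 = 10
  3 + 4 = 7
  3 + 8 = 11
  4 + 8 = 12
Collected distinct sums: {-8, -3, -2, -1, 0, 1, 3, 5, 6, 7, 10, 11, 12}
|A +̂ A| = 13
(Reference bound: |A +̂ A| ≥ 2|A| - 3 for |A| ≥ 2, with |A| = 6 giving ≥ 9.)

|A +̂ A| = 13


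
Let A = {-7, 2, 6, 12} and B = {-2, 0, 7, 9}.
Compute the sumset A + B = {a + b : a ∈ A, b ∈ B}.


A + B = {a + b : a ∈ A, b ∈ B}.
Enumerate all |A|·|B| = 4·4 = 16 pairs (a, b) and collect distinct sums.
a = -7: -7+-2=-9, -7+0=-7, -7+7=0, -7+9=2
a = 2: 2+-2=0, 2+0=2, 2+7=9, 2+9=11
a = 6: 6+-2=4, 6+0=6, 6+7=13, 6+9=15
a = 12: 12+-2=10, 12+0=12, 12+7=19, 12+9=21
Collecting distinct sums: A + B = {-9, -7, 0, 2, 4, 6, 9, 10, 11, 12, 13, 15, 19, 21}
|A + B| = 14

A + B = {-9, -7, 0, 2, 4, 6, 9, 10, 11, 12, 13, 15, 19, 21}


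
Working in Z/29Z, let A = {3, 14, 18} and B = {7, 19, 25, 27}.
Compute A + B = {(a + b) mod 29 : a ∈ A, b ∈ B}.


Work in Z/29Z: reduce every sum a + b modulo 29.
Enumerate all 12 pairs:
a = 3: 3+7=10, 3+19=22, 3+25=28, 3+27=1
a = 14: 14+7=21, 14+19=4, 14+25=10, 14+27=12
a = 18: 18+7=25, 18+19=8, 18+25=14, 18+27=16
Distinct residues collected: {1, 4, 8, 10, 12, 14, 16, 21, 22, 25, 28}
|A + B| = 11 (out of 29 total residues).

A + B = {1, 4, 8, 10, 12, 14, 16, 21, 22, 25, 28}


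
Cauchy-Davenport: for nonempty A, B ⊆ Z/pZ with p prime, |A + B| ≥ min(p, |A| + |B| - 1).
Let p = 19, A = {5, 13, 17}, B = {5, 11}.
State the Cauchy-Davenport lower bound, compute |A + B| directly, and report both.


Cauchy-Davenport: |A + B| ≥ min(p, |A| + |B| - 1) for A, B nonempty in Z/pZ.
|A| = 3, |B| = 2, p = 19.
CD lower bound = min(19, 3 + 2 - 1) = min(19, 4) = 4.
Compute A + B mod 19 directly:
a = 5: 5+5=10, 5+11=16
a = 13: 13+5=18, 13+11=5
a = 17: 17+5=3, 17+11=9
A + B = {3, 5, 9, 10, 16, 18}, so |A + B| = 6.
Verify: 6 ≥ 4? Yes ✓.

CD lower bound = 4, actual |A + B| = 6.


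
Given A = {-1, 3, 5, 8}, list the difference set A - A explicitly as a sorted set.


A - A = {a - a' : a, a' ∈ A}.
Compute a - a' for each ordered pair (a, a'):
a = -1: -1--1=0, -1-3=-4, -1-5=-6, -1-8=-9
a = 3: 3--1=4, 3-3=0, 3-5=-2, 3-8=-5
a = 5: 5--1=6, 5-3=2, 5-5=0, 5-8=-3
a = 8: 8--1=9, 8-3=5, 8-5=3, 8-8=0
Collecting distinct values (and noting 0 appears from a-a):
A - A = {-9, -6, -5, -4, -3, -2, 0, 2, 3, 4, 5, 6, 9}
|A - A| = 13

A - A = {-9, -6, -5, -4, -3, -2, 0, 2, 3, 4, 5, 6, 9}


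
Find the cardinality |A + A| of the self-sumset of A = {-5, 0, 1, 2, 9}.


A + A = {a + a' : a, a' ∈ A}; |A| = 5.
General bounds: 2|A| - 1 ≤ |A + A| ≤ |A|(|A|+1)/2, i.e. 9 ≤ |A + A| ≤ 15.
Lower bound 2|A|-1 is attained iff A is an arithmetic progression.
Enumerate sums a + a' for a ≤ a' (symmetric, so this suffices):
a = -5: -5+-5=-10, -5+0=-5, -5+1=-4, -5+2=-3, -5+9=4
a = 0: 0+0=0, 0+1=1, 0+2=2, 0+9=9
a = 1: 1+1=2, 1+2=3, 1+9=10
a = 2: 2+2=4, 2+9=11
a = 9: 9+9=18
Distinct sums: {-10, -5, -4, -3, 0, 1, 2, 3, 4, 9, 10, 11, 18}
|A + A| = 13

|A + A| = 13


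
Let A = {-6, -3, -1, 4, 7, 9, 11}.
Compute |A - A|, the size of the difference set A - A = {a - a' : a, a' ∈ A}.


A - A = {a - a' : a, a' ∈ A}; |A| = 7.
Bounds: 2|A|-1 ≤ |A - A| ≤ |A|² - |A| + 1, i.e. 13 ≤ |A - A| ≤ 43.
Note: 0 ∈ A - A always (from a - a). The set is symmetric: if d ∈ A - A then -d ∈ A - A.
Enumerate nonzero differences d = a - a' with a > a' (then include -d):
Positive differences: {2, 3, 4, 5, 7, 8, 10, 12, 13, 14, 15, 17}
Full difference set: {0} ∪ (positive diffs) ∪ (negative diffs).
|A - A| = 1 + 2·12 = 25 (matches direct enumeration: 25).

|A - A| = 25


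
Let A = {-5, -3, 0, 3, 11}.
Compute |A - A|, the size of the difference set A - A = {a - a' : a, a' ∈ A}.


A - A = {a - a' : a, a' ∈ A}; |A| = 5.
Bounds: 2|A|-1 ≤ |A - A| ≤ |A|² - |A| + 1, i.e. 9 ≤ |A - A| ≤ 21.
Note: 0 ∈ A - A always (from a - a). The set is symmetric: if d ∈ A - A then -d ∈ A - A.
Enumerate nonzero differences d = a - a' with a > a' (then include -d):
Positive differences: {2, 3, 5, 6, 8, 11, 14, 16}
Full difference set: {0} ∪ (positive diffs) ∪ (negative diffs).
|A - A| = 1 + 2·8 = 17 (matches direct enumeration: 17).

|A - A| = 17


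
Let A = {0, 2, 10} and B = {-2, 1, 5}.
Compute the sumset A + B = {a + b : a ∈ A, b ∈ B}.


A + B = {a + b : a ∈ A, b ∈ B}.
Enumerate all |A|·|B| = 3·3 = 9 pairs (a, b) and collect distinct sums.
a = 0: 0+-2=-2, 0+1=1, 0+5=5
a = 2: 2+-2=0, 2+1=3, 2+5=7
a = 10: 10+-2=8, 10+1=11, 10+5=15
Collecting distinct sums: A + B = {-2, 0, 1, 3, 5, 7, 8, 11, 15}
|A + B| = 9

A + B = {-2, 0, 1, 3, 5, 7, 8, 11, 15}


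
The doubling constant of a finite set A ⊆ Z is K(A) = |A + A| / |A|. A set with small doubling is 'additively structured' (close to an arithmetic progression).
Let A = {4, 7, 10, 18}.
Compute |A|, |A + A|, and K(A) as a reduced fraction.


|A| = 4.
Compute A + A by enumerating all 16 pairs.
A + A = {8, 11, 14, 17, 20, 22, 25, 28, 36}, so |A + A| = 9.
K = |A + A| / |A| = 9/4 (already in lowest terms) ≈ 2.2500.
Reference: AP of size 4 gives K = 7/4 ≈ 1.7500; a fully generic set of size 4 gives K ≈ 2.5000.

|A| = 4, |A + A| = 9, K = 9/4.


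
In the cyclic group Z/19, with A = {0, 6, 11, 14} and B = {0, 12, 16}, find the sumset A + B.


Work in Z/19Z: reduce every sum a + b modulo 19.
Enumerate all 12 pairs:
a = 0: 0+0=0, 0+12=12, 0+16=16
a = 6: 6+0=6, 6+12=18, 6+16=3
a = 11: 11+0=11, 11+12=4, 11+16=8
a = 14: 14+0=14, 14+12=7, 14+16=11
Distinct residues collected: {0, 3, 4, 6, 7, 8, 11, 12, 14, 16, 18}
|A + B| = 11 (out of 19 total residues).

A + B = {0, 3, 4, 6, 7, 8, 11, 12, 14, 16, 18}


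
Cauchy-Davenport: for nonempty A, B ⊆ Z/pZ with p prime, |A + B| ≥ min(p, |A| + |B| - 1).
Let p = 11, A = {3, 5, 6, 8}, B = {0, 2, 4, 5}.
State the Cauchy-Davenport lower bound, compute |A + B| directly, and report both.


Cauchy-Davenport: |A + B| ≥ min(p, |A| + |B| - 1) for A, B nonempty in Z/pZ.
|A| = 4, |B| = 4, p = 11.
CD lower bound = min(11, 4 + 4 - 1) = min(11, 7) = 7.
Compute A + B mod 11 directly:
a = 3: 3+0=3, 3+2=5, 3+4=7, 3+5=8
a = 5: 5+0=5, 5+2=7, 5+4=9, 5+5=10
a = 6: 6+0=6, 6+2=8, 6+4=10, 6+5=0
a = 8: 8+0=8, 8+2=10, 8+4=1, 8+5=2
A + B = {0, 1, 2, 3, 5, 6, 7, 8, 9, 10}, so |A + B| = 10.
Verify: 10 ≥ 7? Yes ✓.

CD lower bound = 7, actual |A + B| = 10.


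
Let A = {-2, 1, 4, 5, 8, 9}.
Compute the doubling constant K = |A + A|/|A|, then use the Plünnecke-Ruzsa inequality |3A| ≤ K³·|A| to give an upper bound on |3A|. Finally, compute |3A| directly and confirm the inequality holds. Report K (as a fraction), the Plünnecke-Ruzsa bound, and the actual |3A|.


|A| = 6.
Step 1: Compute A + A by enumerating all 36 pairs.
A + A = {-4, -1, 2, 3, 5, 6, 7, 8, 9, 10, 12, 13, 14, 16, 17, 18}, so |A + A| = 16.
Step 2: Doubling constant K = |A + A|/|A| = 16/6 = 16/6 ≈ 2.6667.
Step 3: Plünnecke-Ruzsa gives |3A| ≤ K³·|A| = (2.6667)³ · 6 ≈ 113.7778.
Step 4: Compute 3A = A + A + A directly by enumerating all triples (a,b,c) ∈ A³; |3A| = 29.
Step 5: Check 29 ≤ 113.7778? Yes ✓.

K = 16/6, Plünnecke-Ruzsa bound K³|A| ≈ 113.7778, |3A| = 29, inequality holds.


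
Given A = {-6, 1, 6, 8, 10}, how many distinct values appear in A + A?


A + A = {a + a' : a, a' ∈ A}; |A| = 5.
General bounds: 2|A| - 1 ≤ |A + A| ≤ |A|(|A|+1)/2, i.e. 9 ≤ |A + A| ≤ 15.
Lower bound 2|A|-1 is attained iff A is an arithmetic progression.
Enumerate sums a + a' for a ≤ a' (symmetric, so this suffices):
a = -6: -6+-6=-12, -6+1=-5, -6+6=0, -6+8=2, -6+10=4
a = 1: 1+1=2, 1+6=7, 1+8=9, 1+10=11
a = 6: 6+6=12, 6+8=14, 6+10=16
a = 8: 8+8=16, 8+10=18
a = 10: 10+10=20
Distinct sums: {-12, -5, 0, 2, 4, 7, 9, 11, 12, 14, 16, 18, 20}
|A + A| = 13

|A + A| = 13


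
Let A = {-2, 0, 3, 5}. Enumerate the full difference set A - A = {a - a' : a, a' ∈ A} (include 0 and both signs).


A - A = {a - a' : a, a' ∈ A}.
Compute a - a' for each ordered pair (a, a'):
a = -2: -2--2=0, -2-0=-2, -2-3=-5, -2-5=-7
a = 0: 0--2=2, 0-0=0, 0-3=-3, 0-5=-5
a = 3: 3--2=5, 3-0=3, 3-3=0, 3-5=-2
a = 5: 5--2=7, 5-0=5, 5-3=2, 5-5=0
Collecting distinct values (and noting 0 appears from a-a):
A - A = {-7, -5, -3, -2, 0, 2, 3, 5, 7}
|A - A| = 9

A - A = {-7, -5, -3, -2, 0, 2, 3, 5, 7}


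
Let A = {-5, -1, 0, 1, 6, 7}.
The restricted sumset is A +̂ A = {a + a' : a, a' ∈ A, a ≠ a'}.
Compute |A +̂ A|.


Restricted sumset: A +̂ A = {a + a' : a ∈ A, a' ∈ A, a ≠ a'}.
Equivalently, take A + A and drop any sum 2a that is achievable ONLY as a + a for a ∈ A (i.e. sums representable only with equal summands).
Enumerate pairs (a, a') with a < a' (symmetric, so each unordered pair gives one sum; this covers all a ≠ a'):
  -5 + -1 = -6
  -5 + 0 = -5
  -5 + 1 = -4
  -5 + 6 = 1
  -5 + 7 = 2
  -1 + 0 = -1
  -1 + 1 = 0
  -1 + 6 = 5
  -1 + 7 = 6
  0 + 1 = 1
  0 + 6 = 6
  0 + 7 = 7
  1 + 6 = 7
  1 + 7 = 8
  6 + 7 = 13
Collected distinct sums: {-6, -5, -4, -1, 0, 1, 2, 5, 6, 7, 8, 13}
|A +̂ A| = 12
(Reference bound: |A +̂ A| ≥ 2|A| - 3 for |A| ≥ 2, with |A| = 6 giving ≥ 9.)

|A +̂ A| = 12


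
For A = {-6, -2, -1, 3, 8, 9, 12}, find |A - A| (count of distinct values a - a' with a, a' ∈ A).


A - A = {a - a' : a, a' ∈ A}; |A| = 7.
Bounds: 2|A|-1 ≤ |A - A| ≤ |A|² - |A| + 1, i.e. 13 ≤ |A - A| ≤ 43.
Note: 0 ∈ A - A always (from a - a). The set is symmetric: if d ∈ A - A then -d ∈ A - A.
Enumerate nonzero differences d = a - a' with a > a' (then include -d):
Positive differences: {1, 3, 4, 5, 6, 9, 10, 11, 13, 14, 15, 18}
Full difference set: {0} ∪ (positive diffs) ∪ (negative diffs).
|A - A| = 1 + 2·12 = 25 (matches direct enumeration: 25).

|A - A| = 25


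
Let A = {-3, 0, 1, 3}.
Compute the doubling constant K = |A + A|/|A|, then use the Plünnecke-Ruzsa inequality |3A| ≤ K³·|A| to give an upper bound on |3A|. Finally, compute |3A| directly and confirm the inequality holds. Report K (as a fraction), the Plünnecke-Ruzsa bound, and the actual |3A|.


|A| = 4.
Step 1: Compute A + A by enumerating all 16 pairs.
A + A = {-6, -3, -2, 0, 1, 2, 3, 4, 6}, so |A + A| = 9.
Step 2: Doubling constant K = |A + A|/|A| = 9/4 = 9/4 ≈ 2.2500.
Step 3: Plünnecke-Ruzsa gives |3A| ≤ K³·|A| = (2.2500)³ · 4 ≈ 45.5625.
Step 4: Compute 3A = A + A + A directly by enumerating all triples (a,b,c) ∈ A³; |3A| = 15.
Step 5: Check 15 ≤ 45.5625? Yes ✓.

K = 9/4, Plünnecke-Ruzsa bound K³|A| ≈ 45.5625, |3A| = 15, inequality holds.


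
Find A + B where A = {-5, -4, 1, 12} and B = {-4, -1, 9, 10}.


A + B = {a + b : a ∈ A, b ∈ B}.
Enumerate all |A|·|B| = 4·4 = 16 pairs (a, b) and collect distinct sums.
a = -5: -5+-4=-9, -5+-1=-6, -5+9=4, -5+10=5
a = -4: -4+-4=-8, -4+-1=-5, -4+9=5, -4+10=6
a = 1: 1+-4=-3, 1+-1=0, 1+9=10, 1+10=11
a = 12: 12+-4=8, 12+-1=11, 12+9=21, 12+10=22
Collecting distinct sums: A + B = {-9, -8, -6, -5, -3, 0, 4, 5, 6, 8, 10, 11, 21, 22}
|A + B| = 14

A + B = {-9, -8, -6, -5, -3, 0, 4, 5, 6, 8, 10, 11, 21, 22}


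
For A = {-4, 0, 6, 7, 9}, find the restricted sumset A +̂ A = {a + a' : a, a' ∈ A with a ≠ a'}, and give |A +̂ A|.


Restricted sumset: A +̂ A = {a + a' : a ∈ A, a' ∈ A, a ≠ a'}.
Equivalently, take A + A and drop any sum 2a that is achievable ONLY as a + a for a ∈ A (i.e. sums representable only with equal summands).
Enumerate pairs (a, a') with a < a' (symmetric, so each unordered pair gives one sum; this covers all a ≠ a'):
  -4 + 0 = -4
  -4 + 6 = 2
  -4 + 7 = 3
  -4 + 9 = 5
  0 + 6 = 6
  0 + 7 = 7
  0 + 9 = 9
  6 + 7 = 13
  6 + 9 = 15
  7 + 9 = 16
Collected distinct sums: {-4, 2, 3, 5, 6, 7, 9, 13, 15, 16}
|A +̂ A| = 10
(Reference bound: |A +̂ A| ≥ 2|A| - 3 for |A| ≥ 2, with |A| = 5 giving ≥ 7.)

|A +̂ A| = 10


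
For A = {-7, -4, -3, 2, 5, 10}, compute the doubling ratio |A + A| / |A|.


|A| = 6.
Compute A + A by enumerating all 36 pairs.
A + A = {-14, -11, -10, -8, -7, -6, -5, -2, -1, 1, 2, 3, 4, 6, 7, 10, 12, 15, 20}, so |A + A| = 19.
K = |A + A| / |A| = 19/6 (already in lowest terms) ≈ 3.1667.
Reference: AP of size 6 gives K = 11/6 ≈ 1.8333; a fully generic set of size 6 gives K ≈ 3.5000.

|A| = 6, |A + A| = 19, K = 19/6.


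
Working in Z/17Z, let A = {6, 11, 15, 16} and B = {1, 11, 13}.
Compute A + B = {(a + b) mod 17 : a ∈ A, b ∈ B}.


Work in Z/17Z: reduce every sum a + b modulo 17.
Enumerate all 12 pairs:
a = 6: 6+1=7, 6+11=0, 6+13=2
a = 11: 11+1=12, 11+11=5, 11+13=7
a = 15: 15+1=16, 15+11=9, 15+13=11
a = 16: 16+1=0, 16+11=10, 16+13=12
Distinct residues collected: {0, 2, 5, 7, 9, 10, 11, 12, 16}
|A + B| = 9 (out of 17 total residues).

A + B = {0, 2, 5, 7, 9, 10, 11, 12, 16}


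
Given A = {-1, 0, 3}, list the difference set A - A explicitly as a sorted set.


A - A = {a - a' : a, a' ∈ A}.
Compute a - a' for each ordered pair (a, a'):
a = -1: -1--1=0, -1-0=-1, -1-3=-4
a = 0: 0--1=1, 0-0=0, 0-3=-3
a = 3: 3--1=4, 3-0=3, 3-3=0
Collecting distinct values (and noting 0 appears from a-a):
A - A = {-4, -3, -1, 0, 1, 3, 4}
|A - A| = 7

A - A = {-4, -3, -1, 0, 1, 3, 4}


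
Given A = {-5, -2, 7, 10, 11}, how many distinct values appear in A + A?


A + A = {a + a' : a, a' ∈ A}; |A| = 5.
General bounds: 2|A| - 1 ≤ |A + A| ≤ |A|(|A|+1)/2, i.e. 9 ≤ |A + A| ≤ 15.
Lower bound 2|A|-1 is attained iff A is an arithmetic progression.
Enumerate sums a + a' for a ≤ a' (symmetric, so this suffices):
a = -5: -5+-5=-10, -5+-2=-7, -5+7=2, -5+10=5, -5+11=6
a = -2: -2+-2=-4, -2+7=5, -2+10=8, -2+11=9
a = 7: 7+7=14, 7+10=17, 7+11=18
a = 10: 10+10=20, 10+11=21
a = 11: 11+11=22
Distinct sums: {-10, -7, -4, 2, 5, 6, 8, 9, 14, 17, 18, 20, 21, 22}
|A + A| = 14

|A + A| = 14


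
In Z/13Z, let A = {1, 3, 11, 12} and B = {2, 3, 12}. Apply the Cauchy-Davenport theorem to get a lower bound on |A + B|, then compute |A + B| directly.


Cauchy-Davenport: |A + B| ≥ min(p, |A| + |B| - 1) for A, B nonempty in Z/pZ.
|A| = 4, |B| = 3, p = 13.
CD lower bound = min(13, 4 + 3 - 1) = min(13, 6) = 6.
Compute A + B mod 13 directly:
a = 1: 1+2=3, 1+3=4, 1+12=0
a = 3: 3+2=5, 3+3=6, 3+12=2
a = 11: 11+2=0, 11+3=1, 11+12=10
a = 12: 12+2=1, 12+3=2, 12+12=11
A + B = {0, 1, 2, 3, 4, 5, 6, 10, 11}, so |A + B| = 9.
Verify: 9 ≥ 6? Yes ✓.

CD lower bound = 6, actual |A + B| = 9.


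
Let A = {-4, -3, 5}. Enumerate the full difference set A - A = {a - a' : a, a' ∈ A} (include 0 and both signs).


A - A = {a - a' : a, a' ∈ A}.
Compute a - a' for each ordered pair (a, a'):
a = -4: -4--4=0, -4--3=-1, -4-5=-9
a = -3: -3--4=1, -3--3=0, -3-5=-8
a = 5: 5--4=9, 5--3=8, 5-5=0
Collecting distinct values (and noting 0 appears from a-a):
A - A = {-9, -8, -1, 0, 1, 8, 9}
|A - A| = 7

A - A = {-9, -8, -1, 0, 1, 8, 9}


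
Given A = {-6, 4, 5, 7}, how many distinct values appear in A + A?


A + A = {a + a' : a, a' ∈ A}; |A| = 4.
General bounds: 2|A| - 1 ≤ |A + A| ≤ |A|(|A|+1)/2, i.e. 7 ≤ |A + A| ≤ 10.
Lower bound 2|A|-1 is attained iff A is an arithmetic progression.
Enumerate sums a + a' for a ≤ a' (symmetric, so this suffices):
a = -6: -6+-6=-12, -6+4=-2, -6+5=-1, -6+7=1
a = 4: 4+4=8, 4+5=9, 4+7=11
a = 5: 5+5=10, 5+7=12
a = 7: 7+7=14
Distinct sums: {-12, -2, -1, 1, 8, 9, 10, 11, 12, 14}
|A + A| = 10

|A + A| = 10


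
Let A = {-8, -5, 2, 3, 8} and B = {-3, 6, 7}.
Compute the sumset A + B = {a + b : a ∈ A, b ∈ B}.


A + B = {a + b : a ∈ A, b ∈ B}.
Enumerate all |A|·|B| = 5·3 = 15 pairs (a, b) and collect distinct sums.
a = -8: -8+-3=-11, -8+6=-2, -8+7=-1
a = -5: -5+-3=-8, -5+6=1, -5+7=2
a = 2: 2+-3=-1, 2+6=8, 2+7=9
a = 3: 3+-3=0, 3+6=9, 3+7=10
a = 8: 8+-3=5, 8+6=14, 8+7=15
Collecting distinct sums: A + B = {-11, -8, -2, -1, 0, 1, 2, 5, 8, 9, 10, 14, 15}
|A + B| = 13

A + B = {-11, -8, -2, -1, 0, 1, 2, 5, 8, 9, 10, 14, 15}
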